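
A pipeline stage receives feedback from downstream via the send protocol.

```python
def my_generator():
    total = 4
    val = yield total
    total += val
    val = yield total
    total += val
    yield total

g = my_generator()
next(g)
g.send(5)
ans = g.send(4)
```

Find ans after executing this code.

Step 1: next() -> yield total=4.
Step 2: send(5) -> val=5, total = 4+5 = 9, yield 9.
Step 3: send(4) -> val=4, total = 9+4 = 13, yield 13.
Therefore ans = 13.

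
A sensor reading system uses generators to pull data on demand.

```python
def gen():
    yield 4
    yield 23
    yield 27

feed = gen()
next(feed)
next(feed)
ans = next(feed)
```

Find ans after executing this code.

Step 1: gen() creates a generator.
Step 2: next(feed) yields 4 (consumed and discarded).
Step 3: next(feed) yields 23 (consumed and discarded).
Step 4: next(feed) yields 27, assigned to ans.
Therefore ans = 27.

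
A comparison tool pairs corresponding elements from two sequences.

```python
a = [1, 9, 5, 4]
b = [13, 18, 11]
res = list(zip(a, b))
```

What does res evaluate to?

Step 1: zip stops at shortest (len(a)=4, len(b)=3):
  Index 0: (1, 13)
  Index 1: (9, 18)
  Index 2: (5, 11)
Step 2: Last element of a (4) has no pair, dropped.
Therefore res = [(1, 13), (9, 18), (5, 11)].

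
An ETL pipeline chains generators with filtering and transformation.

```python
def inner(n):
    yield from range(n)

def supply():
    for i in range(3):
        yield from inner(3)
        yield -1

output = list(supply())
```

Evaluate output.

Step 1: For each i in range(3):
  i=0: yield from inner(3) -> [0, 1, 2], then yield -1
  i=1: yield from inner(3) -> [0, 1, 2], then yield -1
  i=2: yield from inner(3) -> [0, 1, 2], then yield -1
Therefore output = [0, 1, 2, -1, 0, 1, 2, -1, 0, 1, 2, -1].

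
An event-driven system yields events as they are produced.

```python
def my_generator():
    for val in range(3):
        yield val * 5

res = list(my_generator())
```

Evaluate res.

Step 1: For each val in range(3), yield val * 5:
  val=0: yield 0 * 5 = 0
  val=1: yield 1 * 5 = 5
  val=2: yield 2 * 5 = 10
Therefore res = [0, 5, 10].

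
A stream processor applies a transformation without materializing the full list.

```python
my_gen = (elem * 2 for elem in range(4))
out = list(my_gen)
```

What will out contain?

Step 1: For each elem in range(4), compute elem*2:
  elem=0: 0*2 = 0
  elem=1: 1*2 = 2
  elem=2: 2*2 = 4
  elem=3: 3*2 = 6
Therefore out = [0, 2, 4, 6].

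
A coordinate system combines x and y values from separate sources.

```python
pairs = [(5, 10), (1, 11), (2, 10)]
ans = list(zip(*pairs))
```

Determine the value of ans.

Step 1: zip(*pairs) transposes: unzips [(5, 10), (1, 11), (2, 10)] into separate sequences.
Step 2: First elements: (5, 1, 2), second elements: (10, 11, 10).
Therefore ans = [(5, 1, 2), (10, 11, 10)].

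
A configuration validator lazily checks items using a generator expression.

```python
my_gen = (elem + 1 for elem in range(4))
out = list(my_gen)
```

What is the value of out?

Step 1: For each elem in range(4), compute elem+1:
  elem=0: 0+1 = 1
  elem=1: 1+1 = 2
  elem=2: 2+1 = 3
  elem=3: 3+1 = 4
Therefore out = [1, 2, 3, 4].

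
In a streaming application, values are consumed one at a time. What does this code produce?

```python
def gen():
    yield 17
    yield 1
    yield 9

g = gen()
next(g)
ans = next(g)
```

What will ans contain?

Step 1: gen() creates a generator.
Step 2: next(g) yields 17 (consumed and discarded).
Step 3: next(g) yields 1, assigned to ans.
Therefore ans = 1.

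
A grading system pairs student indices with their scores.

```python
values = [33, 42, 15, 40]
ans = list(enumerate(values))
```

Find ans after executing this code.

Step 1: enumerate pairs each element with its index:
  (0, 33)
  (1, 42)
  (2, 15)
  (3, 40)
Therefore ans = [(0, 33), (1, 42), (2, 15), (3, 40)].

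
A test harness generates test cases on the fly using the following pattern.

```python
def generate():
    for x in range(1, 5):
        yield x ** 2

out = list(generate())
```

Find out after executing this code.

Step 1: For each x in range(1, 5), yield x**2:
  x=1: yield 1**2 = 1
  x=2: yield 2**2 = 4
  x=3: yield 3**2 = 9
  x=4: yield 4**2 = 16
Therefore out = [1, 4, 9, 16].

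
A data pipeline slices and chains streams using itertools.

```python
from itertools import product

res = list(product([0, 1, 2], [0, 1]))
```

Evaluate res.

Step 1: product([0, 1, 2], [0, 1]) gives all pairs:
  (0, 0)
  (0, 1)
  (1, 0)
  (1, 1)
  (2, 0)
  (2, 1)
Therefore res = [(0, 0), (0, 1), (1, 0), (1, 1), (2, 0), (2, 1)].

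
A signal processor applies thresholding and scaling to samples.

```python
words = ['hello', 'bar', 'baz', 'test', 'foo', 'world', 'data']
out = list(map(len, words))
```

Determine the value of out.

Step 1: Map len() to each word:
  'hello' -> 5
  'bar' -> 3
  'baz' -> 3
  'test' -> 4
  'foo' -> 3
  'world' -> 5
  'data' -> 4
Therefore out = [5, 3, 3, 4, 3, 5, 4].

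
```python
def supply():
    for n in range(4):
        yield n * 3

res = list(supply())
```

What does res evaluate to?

Step 1: For each n in range(4), yield n * 3:
  n=0: yield 0 * 3 = 0
  n=1: yield 1 * 3 = 3
  n=2: yield 2 * 3 = 6
  n=3: yield 3 * 3 = 9
Therefore res = [0, 3, 6, 9].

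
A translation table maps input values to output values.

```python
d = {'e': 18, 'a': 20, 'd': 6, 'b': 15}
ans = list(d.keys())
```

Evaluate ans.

Step 1: d.keys() returns the dictionary keys in insertion order.
Therefore ans = ['e', 'a', 'd', 'b'].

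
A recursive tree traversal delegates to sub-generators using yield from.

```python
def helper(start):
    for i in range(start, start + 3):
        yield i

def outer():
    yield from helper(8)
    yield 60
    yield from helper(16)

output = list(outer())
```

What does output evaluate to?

Step 1: outer() delegates to helper(8):
  yield 8
  yield 9
  yield 10
Step 2: yield 60
Step 3: Delegates to helper(16):
  yield 16
  yield 17
  yield 18
Therefore output = [8, 9, 10, 60, 16, 17, 18].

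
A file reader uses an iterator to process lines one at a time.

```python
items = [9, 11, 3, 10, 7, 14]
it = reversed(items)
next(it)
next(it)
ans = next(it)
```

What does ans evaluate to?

Step 1: reversed([9, 11, 3, 10, 7, 14]) gives iterator: [14, 7, 10, 3, 11, 9].
Step 2: First next() = 14, second next() = 7.
Step 3: Third next() = 10.
Therefore ans = 10.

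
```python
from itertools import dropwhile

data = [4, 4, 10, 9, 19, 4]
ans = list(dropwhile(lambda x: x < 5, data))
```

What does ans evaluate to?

Step 1: dropwhile drops elements while < 5:
  4 < 5: dropped
  4 < 5: dropped
  10: kept (dropping stopped)
Step 2: Remaining elements kept regardless of condition.
Therefore ans = [10, 9, 19, 4].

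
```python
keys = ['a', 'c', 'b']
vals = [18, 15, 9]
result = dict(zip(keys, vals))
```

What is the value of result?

Step 1: zip pairs keys with values:
  'a' -> 18
  'c' -> 15
  'b' -> 9
Therefore result = {'a': 18, 'c': 15, 'b': 9}.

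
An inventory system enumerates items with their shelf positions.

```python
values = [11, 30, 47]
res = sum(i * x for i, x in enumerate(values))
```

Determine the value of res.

Step 1: Compute i * x for each (i, x) in enumerate([11, 30, 47]):
  i=0, x=11: 0*11 = 0
  i=1, x=30: 1*30 = 30
  i=2, x=47: 2*47 = 94
Step 2: sum = 0 + 30 + 94 = 124.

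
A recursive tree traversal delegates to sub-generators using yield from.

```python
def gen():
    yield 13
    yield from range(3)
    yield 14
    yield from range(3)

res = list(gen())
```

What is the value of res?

Step 1: Trace yields in order:
  yield 13
  yield 0
  yield 1
  yield 2
  yield 14
  yield 0
  yield 1
  yield 2
Therefore res = [13, 0, 1, 2, 14, 0, 1, 2].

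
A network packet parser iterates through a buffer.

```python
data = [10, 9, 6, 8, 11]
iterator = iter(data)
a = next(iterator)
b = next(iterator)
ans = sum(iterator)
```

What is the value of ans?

Step 1: Create iterator over [10, 9, 6, 8, 11].
Step 2: a = next() = 10, b = next() = 9.
Step 3: sum() of remaining [6, 8, 11] = 25.
Therefore ans = 25.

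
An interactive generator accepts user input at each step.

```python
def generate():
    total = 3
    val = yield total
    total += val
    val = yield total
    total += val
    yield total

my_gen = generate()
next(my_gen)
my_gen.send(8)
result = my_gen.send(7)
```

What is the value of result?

Step 1: next() -> yield total=3.
Step 2: send(8) -> val=8, total = 3+8 = 11, yield 11.
Step 3: send(7) -> val=7, total = 11+7 = 18, yield 18.
Therefore result = 18.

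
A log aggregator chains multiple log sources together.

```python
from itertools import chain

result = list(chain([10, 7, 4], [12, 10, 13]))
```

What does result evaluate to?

Step 1: chain() concatenates iterables: [10, 7, 4] + [12, 10, 13].
Therefore result = [10, 7, 4, 12, 10, 13].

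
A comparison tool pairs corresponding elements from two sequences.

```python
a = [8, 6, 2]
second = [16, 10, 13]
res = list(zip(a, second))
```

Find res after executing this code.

Step 1: zip pairs elements at same index:
  Index 0: (8, 16)
  Index 1: (6, 10)
  Index 2: (2, 13)
Therefore res = [(8, 16), (6, 10), (2, 13)].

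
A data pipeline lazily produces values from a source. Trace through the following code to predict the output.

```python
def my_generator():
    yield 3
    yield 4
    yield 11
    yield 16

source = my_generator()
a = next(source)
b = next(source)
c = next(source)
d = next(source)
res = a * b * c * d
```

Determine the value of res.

Step 1: Create generator and consume all values:
  a = next(source) = 3
  b = next(source) = 4
  c = next(source) = 11
  d = next(source) = 16
Step 2: res = 3 * 4 * 11 * 16 = 2112.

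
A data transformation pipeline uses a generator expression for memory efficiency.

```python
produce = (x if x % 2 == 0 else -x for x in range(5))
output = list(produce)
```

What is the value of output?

Step 1: For each x in range(5), yield x if even, else -x:
  x=0: even, yield 0
  x=1: odd, yield -1
  x=2: even, yield 2
  x=3: odd, yield -3
  x=4: even, yield 4
Therefore output = [0, -1, 2, -3, 4].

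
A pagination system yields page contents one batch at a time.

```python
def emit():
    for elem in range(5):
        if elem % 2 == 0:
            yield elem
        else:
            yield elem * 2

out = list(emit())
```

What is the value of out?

Step 1: For each elem in range(5), yield elem if even, else elem*2:
  elem=0 (even): yield 0
  elem=1 (odd): yield 1*2 = 2
  elem=2 (even): yield 2
  elem=3 (odd): yield 3*2 = 6
  elem=4 (even): yield 4
Therefore out = [0, 2, 2, 6, 4].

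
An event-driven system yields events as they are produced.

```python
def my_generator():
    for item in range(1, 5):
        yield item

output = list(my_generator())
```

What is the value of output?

Step 1: The generator yields each value from range(1, 5).
Step 2: list() consumes all yields: [1, 2, 3, 4].
Therefore output = [1, 2, 3, 4].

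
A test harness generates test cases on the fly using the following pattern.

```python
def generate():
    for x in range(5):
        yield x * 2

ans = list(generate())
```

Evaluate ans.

Step 1: For each x in range(5), yield x * 2:
  x=0: yield 0 * 2 = 0
  x=1: yield 1 * 2 = 2
  x=2: yield 2 * 2 = 4
  x=3: yield 3 * 2 = 6
  x=4: yield 4 * 2 = 8
Therefore ans = [0, 2, 4, 6, 8].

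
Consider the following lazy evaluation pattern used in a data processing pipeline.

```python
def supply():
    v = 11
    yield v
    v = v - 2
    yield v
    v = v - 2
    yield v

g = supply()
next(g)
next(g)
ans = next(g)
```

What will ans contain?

Step 1: Trace through generator execution:
  Yield 1: v starts at 11, yield 11
  Yield 2: v = 11 - 2 = 9, yield 9
  Yield 3: v = 9 - 2 = 7, yield 7
Step 2: First next() gets 11, second next() gets the second value, third next() yields 7.
Therefore ans = 7.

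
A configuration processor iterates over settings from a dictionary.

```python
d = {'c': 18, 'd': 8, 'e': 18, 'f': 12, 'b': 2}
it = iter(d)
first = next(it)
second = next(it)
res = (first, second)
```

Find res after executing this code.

Step 1: iter(d) iterates over keys: ['c', 'd', 'e', 'f', 'b'].
Step 2: first = next(it) = 'c', second = next(it) = 'd'.
Therefore res = ('c', 'd').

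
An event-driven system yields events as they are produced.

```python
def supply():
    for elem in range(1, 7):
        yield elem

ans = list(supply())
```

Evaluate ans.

Step 1: The generator yields each value from range(1, 7).
Step 2: list() consumes all yields: [1, 2, 3, 4, 5, 6].
Therefore ans = [1, 2, 3, 4, 5, 6].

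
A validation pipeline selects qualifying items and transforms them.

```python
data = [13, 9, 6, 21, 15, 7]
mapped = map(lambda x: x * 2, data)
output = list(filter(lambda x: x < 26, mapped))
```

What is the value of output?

Step 1: Map x * 2:
  13 -> 26
  9 -> 18
  6 -> 12
  21 -> 42
  15 -> 30
  7 -> 14
Step 2: Filter for < 26:
  26: removed
  18: kept
  12: kept
  42: removed
  30: removed
  14: kept
Therefore output = [18, 12, 14].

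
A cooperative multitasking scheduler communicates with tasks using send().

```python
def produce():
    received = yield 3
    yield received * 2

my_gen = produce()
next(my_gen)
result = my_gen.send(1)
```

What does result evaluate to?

Step 1: next(my_gen) advances to first yield, producing 3.
Step 2: send(1) resumes, received = 1.
Step 3: yield received * 2 = 1 * 2 = 2.
Therefore result = 2.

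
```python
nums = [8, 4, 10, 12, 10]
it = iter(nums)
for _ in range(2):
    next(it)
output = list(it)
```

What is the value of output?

Step 1: Create iterator over [8, 4, 10, 12, 10].
Step 2: Advance 2 positions (consuming [8, 4]).
Step 3: list() collects remaining elements: [10, 12, 10].
Therefore output = [10, 12, 10].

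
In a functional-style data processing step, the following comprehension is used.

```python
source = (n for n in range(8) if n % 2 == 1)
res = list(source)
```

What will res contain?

Step 1: Filter range(8) keeping only odd values:
  n=0: even, excluded
  n=1: odd, included
  n=2: even, excluded
  n=3: odd, included
  n=4: even, excluded
  n=5: odd, included
  n=6: even, excluded
  n=7: odd, included
Therefore res = [1, 3, 5, 7].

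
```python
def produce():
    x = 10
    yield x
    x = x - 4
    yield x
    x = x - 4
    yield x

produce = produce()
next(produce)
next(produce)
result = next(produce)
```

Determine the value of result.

Step 1: Trace through generator execution:
  Yield 1: x starts at 10, yield 10
  Yield 2: x = 10 - 4 = 6, yield 6
  Yield 3: x = 6 - 4 = 2, yield 2
Step 2: First next() gets 10, second next() gets the second value, third next() yields 2.
Therefore result = 2.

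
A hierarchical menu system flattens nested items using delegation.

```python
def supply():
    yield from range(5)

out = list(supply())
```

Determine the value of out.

Step 1: yield from delegates to the iterable, yielding each element.
Step 2: Collected values: [0, 1, 2, 3, 4].
Therefore out = [0, 1, 2, 3, 4].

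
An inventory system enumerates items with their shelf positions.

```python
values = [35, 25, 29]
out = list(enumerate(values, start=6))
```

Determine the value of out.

Step 1: enumerate with start=6:
  (6, 35)
  (7, 25)
  (8, 29)
Therefore out = [(6, 35), (7, 25), (8, 29)].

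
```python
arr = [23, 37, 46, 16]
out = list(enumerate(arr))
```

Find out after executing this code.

Step 1: enumerate pairs each element with its index:
  (0, 23)
  (1, 37)
  (2, 46)
  (3, 16)
Therefore out = [(0, 23), (1, 37), (2, 46), (3, 16)].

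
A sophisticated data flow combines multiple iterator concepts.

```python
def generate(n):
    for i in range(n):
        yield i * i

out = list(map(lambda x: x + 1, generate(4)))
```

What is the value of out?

Step 1: generate(4) yields squares: [0, 1, 4, 9].
Step 2: map adds 1 to each: [1, 2, 5, 10].
Therefore out = [1, 2, 5, 10].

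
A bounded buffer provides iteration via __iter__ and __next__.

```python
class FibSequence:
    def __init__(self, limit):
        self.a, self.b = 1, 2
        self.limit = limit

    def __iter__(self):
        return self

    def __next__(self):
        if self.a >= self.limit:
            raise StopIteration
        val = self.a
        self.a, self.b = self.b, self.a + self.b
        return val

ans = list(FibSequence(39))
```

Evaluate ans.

Step 1: Fibonacci-like sequence (a=1, b=2) until >= 39:
  Yield 1, then a,b = 2,3
  Yield 2, then a,b = 3,5
  Yield 3, then a,b = 5,8
  Yield 5, then a,b = 8,13
  Yield 8, then a,b = 13,21
  Yield 13, then a,b = 21,34
  Yield 21, then a,b = 34,55
  Yield 34, then a,b = 55,89
Step 2: 55 >= 39, stop.
Therefore ans = [1, 2, 3, 5, 8, 13, 21, 34].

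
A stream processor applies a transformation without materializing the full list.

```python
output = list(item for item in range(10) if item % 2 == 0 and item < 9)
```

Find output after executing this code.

Step 1: Filter range(10) where item % 2 == 0 and item < 9:
  item=0: both conditions met, included
  item=1: excluded (1 % 2 != 0)
  item=2: both conditions met, included
  item=3: excluded (3 % 2 != 0)
  item=4: both conditions met, included
  item=5: excluded (5 % 2 != 0)
  item=6: both conditions met, included
  item=7: excluded (7 % 2 != 0)
  item=8: both conditions met, included
  item=9: excluded (9 % 2 != 0, 9 >= 9)
Therefore output = [0, 2, 4, 6, 8].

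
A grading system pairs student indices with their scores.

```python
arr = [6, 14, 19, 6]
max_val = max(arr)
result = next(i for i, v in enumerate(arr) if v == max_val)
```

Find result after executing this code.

Step 1: max([6, 14, 19, 6]) = 19.
Step 2: Find first index where value == 19:
  Index 0: 6 != 19
  Index 1: 14 != 19
  Index 2: 19 == 19, found!
Therefore result = 2.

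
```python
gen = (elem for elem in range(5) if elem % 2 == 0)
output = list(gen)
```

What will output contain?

Step 1: Filter range(5) keeping only even values:
  elem=0: even, included
  elem=1: odd, excluded
  elem=2: even, included
  elem=3: odd, excluded
  elem=4: even, included
Therefore output = [0, 2, 4].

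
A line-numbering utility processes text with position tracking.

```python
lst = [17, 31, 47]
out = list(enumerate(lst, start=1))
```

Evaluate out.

Step 1: enumerate with start=1:
  (1, 17)
  (2, 31)
  (3, 47)
Therefore out = [(1, 17), (2, 31), (3, 47)].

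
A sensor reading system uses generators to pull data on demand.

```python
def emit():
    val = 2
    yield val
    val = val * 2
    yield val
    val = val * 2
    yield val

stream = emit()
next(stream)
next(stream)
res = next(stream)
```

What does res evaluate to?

Step 1: Trace through generator execution:
  Yield 1: val starts at 2, yield 2
  Yield 2: val = 2 * 2 = 4, yield 4
  Yield 3: val = 4 * 2 = 8, yield 8
Step 2: First next() gets 2, second next() gets the second value, third next() yields 8.
Therefore res = 8.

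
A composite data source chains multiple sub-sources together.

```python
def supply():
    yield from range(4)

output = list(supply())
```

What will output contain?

Step 1: yield from delegates to the iterable, yielding each element.
Step 2: Collected values: [0, 1, 2, 3].
Therefore output = [0, 1, 2, 3].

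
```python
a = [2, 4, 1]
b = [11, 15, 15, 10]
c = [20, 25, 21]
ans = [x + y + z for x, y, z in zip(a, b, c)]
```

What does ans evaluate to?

Step 1: zip three lists (truncates to shortest, len=3):
  2 + 11 + 20 = 33
  4 + 15 + 25 = 44
  1 + 15 + 21 = 37
Therefore ans = [33, 44, 37].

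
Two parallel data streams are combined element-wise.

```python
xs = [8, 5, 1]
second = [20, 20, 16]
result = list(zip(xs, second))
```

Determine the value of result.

Step 1: zip pairs elements at same index:
  Index 0: (8, 20)
  Index 1: (5, 20)
  Index 2: (1, 16)
Therefore result = [(8, 20), (5, 20), (1, 16)].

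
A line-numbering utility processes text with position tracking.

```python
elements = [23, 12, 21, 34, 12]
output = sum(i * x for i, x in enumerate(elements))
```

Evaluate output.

Step 1: Compute i * x for each (i, x) in enumerate([23, 12, 21, 34, 12]):
  i=0, x=23: 0*23 = 0
  i=1, x=12: 1*12 = 12
  i=2, x=21: 2*21 = 42
  i=3, x=34: 3*34 = 102
  i=4, x=12: 4*12 = 48
Step 2: sum = 0 + 12 + 42 + 102 + 48 = 204.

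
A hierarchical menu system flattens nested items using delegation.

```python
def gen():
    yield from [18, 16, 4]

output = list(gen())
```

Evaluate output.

Step 1: yield from delegates to the iterable, yielding each element.
Step 2: Collected values: [18, 16, 4].
Therefore output = [18, 16, 4].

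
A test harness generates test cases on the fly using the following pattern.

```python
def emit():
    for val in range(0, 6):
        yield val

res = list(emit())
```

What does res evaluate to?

Step 1: The generator yields each value from range(0, 6).
Step 2: list() consumes all yields: [0, 1, 2, 3, 4, 5].
Therefore res = [0, 1, 2, 3, 4, 5].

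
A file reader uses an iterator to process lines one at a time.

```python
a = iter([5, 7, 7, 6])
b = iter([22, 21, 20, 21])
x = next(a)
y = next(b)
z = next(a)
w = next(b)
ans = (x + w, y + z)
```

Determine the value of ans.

Step 1: a iterates [5, 7, 7, 6], b iterates [22, 21, 20, 21].
Step 2: x = next(a) = 5, y = next(b) = 22.
Step 3: z = next(a) = 7, w = next(b) = 21.
Step 4: ans = (5 + 21, 22 + 7) = (26, 29).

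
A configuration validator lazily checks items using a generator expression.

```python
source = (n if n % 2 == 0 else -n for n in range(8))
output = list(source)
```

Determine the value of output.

Step 1: For each n in range(8), yield n if even, else -n:
  n=0: even, yield 0
  n=1: odd, yield -1
  n=2: even, yield 2
  n=3: odd, yield -3
  n=4: even, yield 4
  n=5: odd, yield -5
  n=6: even, yield 6
  n=7: odd, yield -7
Therefore output = [0, -1, 2, -3, 4, -5, 6, -7].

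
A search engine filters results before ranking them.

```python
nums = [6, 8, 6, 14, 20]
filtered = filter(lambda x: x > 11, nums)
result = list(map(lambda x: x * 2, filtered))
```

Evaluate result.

Step 1: Filter nums for elements > 11:
  6: removed
  8: removed
  6: removed
  14: kept
  20: kept
Step 2: Map x * 2 on filtered [14, 20]:
  14 -> 28
  20 -> 40
Therefore result = [28, 40].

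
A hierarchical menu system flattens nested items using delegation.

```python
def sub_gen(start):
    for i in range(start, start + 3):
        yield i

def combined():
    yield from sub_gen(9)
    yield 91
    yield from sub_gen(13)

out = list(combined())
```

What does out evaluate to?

Step 1: combined() delegates to sub_gen(9):
  yield 9
  yield 10
  yield 11
Step 2: yield 91
Step 3: Delegates to sub_gen(13):
  yield 13
  yield 14
  yield 15
Therefore out = [9, 10, 11, 91, 13, 14, 15].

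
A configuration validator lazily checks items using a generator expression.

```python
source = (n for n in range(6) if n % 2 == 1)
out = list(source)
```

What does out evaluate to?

Step 1: Filter range(6) keeping only odd values:
  n=0: even, excluded
  n=1: odd, included
  n=2: even, excluded
  n=3: odd, included
  n=4: even, excluded
  n=5: odd, included
Therefore out = [1, 3, 5].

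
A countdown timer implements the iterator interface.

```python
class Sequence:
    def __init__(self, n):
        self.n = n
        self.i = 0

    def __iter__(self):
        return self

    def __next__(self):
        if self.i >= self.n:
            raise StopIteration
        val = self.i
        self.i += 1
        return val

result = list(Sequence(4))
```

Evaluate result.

Step 1: Sequence(4) creates an iterator counting 0 to 3.
Step 2: list() consumes all values: [0, 1, 2, 3].
Therefore result = [0, 1, 2, 3].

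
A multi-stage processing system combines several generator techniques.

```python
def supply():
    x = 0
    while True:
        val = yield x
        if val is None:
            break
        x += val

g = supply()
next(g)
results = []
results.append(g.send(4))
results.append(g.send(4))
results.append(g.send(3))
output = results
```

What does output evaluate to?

Step 1: next(g) -> yield 0.
Step 2: send(4) -> x = 4, yield 4.
Step 3: send(4) -> x = 8, yield 8.
Step 4: send(3) -> x = 11, yield 11.
Therefore output = [4, 8, 11].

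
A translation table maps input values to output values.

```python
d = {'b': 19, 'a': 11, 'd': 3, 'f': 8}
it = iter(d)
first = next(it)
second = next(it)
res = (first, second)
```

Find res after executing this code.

Step 1: iter(d) iterates over keys: ['b', 'a', 'd', 'f'].
Step 2: first = next(it) = 'b', second = next(it) = 'a'.
Therefore res = ('b', 'a').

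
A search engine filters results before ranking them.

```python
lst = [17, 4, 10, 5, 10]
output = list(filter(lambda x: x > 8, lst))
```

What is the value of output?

Step 1: Filter elements > 8:
  17: kept
  4: removed
  10: kept
  5: removed
  10: kept
Therefore output = [17, 10, 10].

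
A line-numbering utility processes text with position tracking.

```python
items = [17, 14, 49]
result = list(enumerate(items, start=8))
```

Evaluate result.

Step 1: enumerate with start=8:
  (8, 17)
  (9, 14)
  (10, 49)
Therefore result = [(8, 17), (9, 14), (10, 49)].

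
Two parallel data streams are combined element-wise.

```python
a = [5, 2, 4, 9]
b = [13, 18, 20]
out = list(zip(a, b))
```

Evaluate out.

Step 1: zip stops at shortest (len(a)=4, len(b)=3):
  Index 0: (5, 13)
  Index 1: (2, 18)
  Index 2: (4, 20)
Step 2: Last element of a (9) has no pair, dropped.
Therefore out = [(5, 13), (2, 18), (4, 20)].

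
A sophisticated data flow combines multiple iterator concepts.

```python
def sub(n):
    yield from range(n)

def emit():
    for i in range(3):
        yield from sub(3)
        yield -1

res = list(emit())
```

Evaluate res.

Step 1: For each i in range(3):
  i=0: yield from sub(3) -> [0, 1, 2], then yield -1
  i=1: yield from sub(3) -> [0, 1, 2], then yield -1
  i=2: yield from sub(3) -> [0, 1, 2], then yield -1
Therefore res = [0, 1, 2, -1, 0, 1, 2, -1, 0, 1, 2, -1].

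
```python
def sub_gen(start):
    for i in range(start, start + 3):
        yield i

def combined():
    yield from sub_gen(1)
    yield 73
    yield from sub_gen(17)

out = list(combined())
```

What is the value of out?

Step 1: combined() delegates to sub_gen(1):
  yield 1
  yield 2
  yield 3
Step 2: yield 73
Step 3: Delegates to sub_gen(17):
  yield 17
  yield 18
  yield 19
Therefore out = [1, 2, 3, 73, 17, 18, 19].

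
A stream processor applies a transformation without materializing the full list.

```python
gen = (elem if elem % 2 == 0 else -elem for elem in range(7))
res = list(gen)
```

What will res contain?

Step 1: For each elem in range(7), yield elem if even, else -elem:
  elem=0: even, yield 0
  elem=1: odd, yield -1
  elem=2: even, yield 2
  elem=3: odd, yield -3
  elem=4: even, yield 4
  elem=5: odd, yield -5
  elem=6: even, yield 6
Therefore res = [0, -1, 2, -3, 4, -5, 6].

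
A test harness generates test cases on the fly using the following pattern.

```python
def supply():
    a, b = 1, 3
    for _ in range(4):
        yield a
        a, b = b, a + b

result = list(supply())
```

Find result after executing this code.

Step 1: Fibonacci-like sequence starting with a=1, b=3:
  Iteration 1: yield a=1, then a,b = 3,4
  Iteration 2: yield a=3, then a,b = 4,7
  Iteration 3: yield a=4, then a,b = 7,11
  Iteration 4: yield a=7, then a,b = 11,18
Therefore result = [1, 3, 4, 7].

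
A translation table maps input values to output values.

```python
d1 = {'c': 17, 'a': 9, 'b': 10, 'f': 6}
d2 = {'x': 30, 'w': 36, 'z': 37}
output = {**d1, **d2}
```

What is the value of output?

Step 1: Merge d1 and d2 (d2 values override on key conflicts).
Step 2: d1 has keys ['c', 'a', 'b', 'f'], d2 has keys ['x', 'w', 'z'].
Therefore output = {'c': 17, 'a': 9, 'b': 10, 'f': 6, 'x': 30, 'w': 36, 'z': 37}.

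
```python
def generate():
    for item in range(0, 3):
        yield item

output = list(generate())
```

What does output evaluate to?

Step 1: The generator yields each value from range(0, 3).
Step 2: list() consumes all yields: [0, 1, 2].
Therefore output = [0, 1, 2].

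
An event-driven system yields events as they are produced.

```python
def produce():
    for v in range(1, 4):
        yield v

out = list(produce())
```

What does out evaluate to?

Step 1: The generator yields each value from range(1, 4).
Step 2: list() consumes all yields: [1, 2, 3].
Therefore out = [1, 2, 3].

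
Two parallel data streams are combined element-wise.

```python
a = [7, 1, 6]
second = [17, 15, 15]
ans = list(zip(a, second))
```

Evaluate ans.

Step 1: zip pairs elements at same index:
  Index 0: (7, 17)
  Index 1: (1, 15)
  Index 2: (6, 15)
Therefore ans = [(7, 17), (1, 15), (6, 15)].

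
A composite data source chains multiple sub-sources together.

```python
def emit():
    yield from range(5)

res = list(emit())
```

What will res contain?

Step 1: yield from delegates to the iterable, yielding each element.
Step 2: Collected values: [0, 1, 2, 3, 4].
Therefore res = [0, 1, 2, 3, 4].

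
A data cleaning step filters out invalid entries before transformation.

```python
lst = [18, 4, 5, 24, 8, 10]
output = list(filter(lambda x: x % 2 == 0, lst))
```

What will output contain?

Step 1: Filter elements divisible by 2:
  18 % 2 = 0: kept
  4 % 2 = 0: kept
  5 % 2 = 1: removed
  24 % 2 = 0: kept
  8 % 2 = 0: kept
  10 % 2 = 0: kept
Therefore output = [18, 4, 24, 8, 10].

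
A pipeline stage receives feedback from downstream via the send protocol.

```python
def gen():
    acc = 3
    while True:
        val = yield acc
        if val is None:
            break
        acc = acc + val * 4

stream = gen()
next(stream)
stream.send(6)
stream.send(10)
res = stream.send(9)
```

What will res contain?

Step 1: next() -> yield acc=3.
Step 2: send(6) -> val=6, acc = 3 + 6*4 = 27, yield 27.
Step 3: send(10) -> val=10, acc = 27 + 10*4 = 67, yield 67.
Step 4: send(9) -> val=9, acc = 67 + 9*4 = 103, yield 103.
Therefore res = 103.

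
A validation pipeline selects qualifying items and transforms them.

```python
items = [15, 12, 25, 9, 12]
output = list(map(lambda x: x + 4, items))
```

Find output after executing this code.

Step 1: Apply lambda x: x + 4 to each element:
  15 -> 19
  12 -> 16
  25 -> 29
  9 -> 13
  12 -> 16
Therefore output = [19, 16, 29, 13, 16].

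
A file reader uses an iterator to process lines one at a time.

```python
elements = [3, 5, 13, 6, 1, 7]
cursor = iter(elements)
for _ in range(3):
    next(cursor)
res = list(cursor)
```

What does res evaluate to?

Step 1: Create iterator over [3, 5, 13, 6, 1, 7].
Step 2: Advance 3 positions (consuming [3, 5, 13]).
Step 3: list() collects remaining elements: [6, 1, 7].
Therefore res = [6, 1, 7].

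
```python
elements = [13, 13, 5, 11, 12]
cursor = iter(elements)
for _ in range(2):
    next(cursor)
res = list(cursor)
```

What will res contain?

Step 1: Create iterator over [13, 13, 5, 11, 12].
Step 2: Advance 2 positions (consuming [13, 13]).
Step 3: list() collects remaining elements: [5, 11, 12].
Therefore res = [5, 11, 12].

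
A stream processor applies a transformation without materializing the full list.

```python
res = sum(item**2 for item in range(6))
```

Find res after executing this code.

Step 1: Compute item**2 for each item in range(6):
  item=0: 0**2 = 0
  item=1: 1**2 = 1
  item=2: 2**2 = 4
  item=3: 3**2 = 9
  item=4: 4**2 = 16
  item=5: 5**2 = 25
Step 2: sum = 0 + 1 + 4 + 9 + 16 + 25 = 55.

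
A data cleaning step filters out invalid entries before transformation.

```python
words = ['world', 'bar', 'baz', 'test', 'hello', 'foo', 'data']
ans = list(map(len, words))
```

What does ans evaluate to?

Step 1: Map len() to each word:
  'world' -> 5
  'bar' -> 3
  'baz' -> 3
  'test' -> 4
  'hello' -> 5
  'foo' -> 3
  'data' -> 4
Therefore ans = [5, 3, 3, 4, 5, 3, 4].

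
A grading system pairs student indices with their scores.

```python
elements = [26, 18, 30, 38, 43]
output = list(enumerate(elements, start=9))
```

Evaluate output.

Step 1: enumerate with start=9:
  (9, 26)
  (10, 18)
  (11, 30)
  (12, 38)
  (13, 43)
Therefore output = [(9, 26), (10, 18), (11, 30), (12, 38), (13, 43)].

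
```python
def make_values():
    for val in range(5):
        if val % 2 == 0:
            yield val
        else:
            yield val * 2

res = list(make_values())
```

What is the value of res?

Step 1: For each val in range(5), yield val if even, else val*2:
  val=0 (even): yield 0
  val=1 (odd): yield 1*2 = 2
  val=2 (even): yield 2
  val=3 (odd): yield 3*2 = 6
  val=4 (even): yield 4
Therefore res = [0, 2, 2, 6, 4].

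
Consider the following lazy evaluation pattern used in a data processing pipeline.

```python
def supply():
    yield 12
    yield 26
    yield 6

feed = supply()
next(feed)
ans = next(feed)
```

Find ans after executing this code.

Step 1: supply() creates a generator.
Step 2: next(feed) yields 12 (consumed and discarded).
Step 3: next(feed) yields 26, assigned to ans.
Therefore ans = 26.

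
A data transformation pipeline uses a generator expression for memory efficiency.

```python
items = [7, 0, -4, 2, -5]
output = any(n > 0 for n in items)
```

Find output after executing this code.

Step 1: Check n > 0 for each element in [7, 0, -4, 2, -5]:
  7 > 0: True
  0 > 0: False
  -4 > 0: False
  2 > 0: True
  -5 > 0: False
Step 2: any() returns True.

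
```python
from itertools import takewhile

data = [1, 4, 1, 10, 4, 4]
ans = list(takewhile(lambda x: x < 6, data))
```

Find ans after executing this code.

Step 1: takewhile stops at first element >= 6:
  1 < 6: take
  4 < 6: take
  1 < 6: take
  10 >= 6: stop
Therefore ans = [1, 4, 1].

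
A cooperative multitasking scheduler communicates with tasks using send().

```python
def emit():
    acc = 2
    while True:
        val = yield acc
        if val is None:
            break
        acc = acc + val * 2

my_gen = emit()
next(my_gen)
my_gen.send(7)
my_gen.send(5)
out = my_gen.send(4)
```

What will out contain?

Step 1: next() -> yield acc=2.
Step 2: send(7) -> val=7, acc = 2 + 7*2 = 16, yield 16.
Step 3: send(5) -> val=5, acc = 16 + 5*2 = 26, yield 26.
Step 4: send(4) -> val=4, acc = 26 + 4*2 = 34, yield 34.
Therefore out = 34.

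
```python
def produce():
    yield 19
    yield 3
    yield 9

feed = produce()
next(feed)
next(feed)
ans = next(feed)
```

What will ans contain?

Step 1: produce() creates a generator.
Step 2: next(feed) yields 19 (consumed and discarded).
Step 3: next(feed) yields 3 (consumed and discarded).
Step 4: next(feed) yields 9, assigned to ans.
Therefore ans = 9.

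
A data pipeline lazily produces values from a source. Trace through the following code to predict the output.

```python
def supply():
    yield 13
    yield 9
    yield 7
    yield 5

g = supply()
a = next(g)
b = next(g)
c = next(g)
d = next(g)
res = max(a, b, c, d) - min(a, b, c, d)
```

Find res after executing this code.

Step 1: Create generator and consume all values:
  a = next(g) = 13
  b = next(g) = 9
  c = next(g) = 7
  d = next(g) = 5
Step 2: max = 13, min = 5, res = 13 - 5 = 8.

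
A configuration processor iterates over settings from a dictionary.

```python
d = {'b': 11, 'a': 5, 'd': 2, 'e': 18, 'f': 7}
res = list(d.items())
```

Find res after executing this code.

Step 1: d.items() returns (key, value) pairs in insertion order.
Therefore res = [('b', 11), ('a', 5), ('d', 2), ('e', 18), ('f', 7)].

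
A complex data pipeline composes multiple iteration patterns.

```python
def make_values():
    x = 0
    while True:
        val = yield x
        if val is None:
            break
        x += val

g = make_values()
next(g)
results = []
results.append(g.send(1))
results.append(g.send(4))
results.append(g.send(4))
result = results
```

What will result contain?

Step 1: next(g) -> yield 0.
Step 2: send(1) -> x = 1, yield 1.
Step 3: send(4) -> x = 5, yield 5.
Step 4: send(4) -> x = 9, yield 9.
Therefore result = [1, 5, 9].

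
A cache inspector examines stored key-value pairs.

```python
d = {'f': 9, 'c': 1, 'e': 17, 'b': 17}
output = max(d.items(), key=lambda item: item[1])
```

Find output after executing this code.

Step 1: Find item with maximum value:
  ('f', 9)
  ('c', 1)
  ('e', 17)
  ('b', 17)
Step 2: Maximum value is 17 at key 'e'.
Therefore output = ('e', 17).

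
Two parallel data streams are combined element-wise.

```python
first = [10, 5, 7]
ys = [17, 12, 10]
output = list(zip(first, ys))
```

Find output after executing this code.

Step 1: zip pairs elements at same index:
  Index 0: (10, 17)
  Index 1: (5, 12)
  Index 2: (7, 10)
Therefore output = [(10, 17), (5, 12), (7, 10)].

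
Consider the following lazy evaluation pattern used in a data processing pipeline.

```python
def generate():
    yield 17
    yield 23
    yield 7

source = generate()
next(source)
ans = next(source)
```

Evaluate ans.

Step 1: generate() creates a generator.
Step 2: next(source) yields 17 (consumed and discarded).
Step 3: next(source) yields 23, assigned to ans.
Therefore ans = 23.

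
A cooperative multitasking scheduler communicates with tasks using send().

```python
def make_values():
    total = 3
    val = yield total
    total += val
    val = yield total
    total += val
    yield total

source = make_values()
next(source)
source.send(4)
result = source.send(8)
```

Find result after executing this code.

Step 1: next() -> yield total=3.
Step 2: send(4) -> val=4, total = 3+4 = 7, yield 7.
Step 3: send(8) -> val=8, total = 7+8 = 15, yield 15.
Therefore result = 15.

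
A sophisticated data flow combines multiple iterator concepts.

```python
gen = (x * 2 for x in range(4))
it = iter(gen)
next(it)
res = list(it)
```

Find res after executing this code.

Step 1: Generator produces [0, 2, 4, 6].
Step 2: next(it) consumes first element (0).
Step 3: list(it) collects remaining: [2, 4, 6].
Therefore res = [2, 4, 6].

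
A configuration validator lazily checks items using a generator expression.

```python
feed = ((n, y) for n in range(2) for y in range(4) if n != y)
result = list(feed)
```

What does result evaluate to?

Step 1: Nested generator over range(2) x range(4) where n != y:
  (0, 0): excluded (n == y)
  (0, 1): included
  (0, 2): included
  (0, 3): included
  (1, 0): included
  (1, 1): excluded (n == y)
  (1, 2): included
  (1, 3): included
Therefore result = [(0, 1), (0, 2), (0, 3), (1, 0), (1, 2), (1, 3)].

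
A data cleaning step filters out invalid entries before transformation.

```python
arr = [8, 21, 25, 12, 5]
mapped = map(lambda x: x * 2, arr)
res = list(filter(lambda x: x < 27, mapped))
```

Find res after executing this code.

Step 1: Map x * 2:
  8 -> 16
  21 -> 42
  25 -> 50
  12 -> 24
  5 -> 10
Step 2: Filter for < 27:
  16: kept
  42: removed
  50: removed
  24: kept
  10: kept
Therefore res = [16, 24, 10].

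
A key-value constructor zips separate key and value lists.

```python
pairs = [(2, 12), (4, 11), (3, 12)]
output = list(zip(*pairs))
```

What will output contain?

Step 1: zip(*pairs) transposes: unzips [(2, 12), (4, 11), (3, 12)] into separate sequences.
Step 2: First elements: (2, 4, 3), second elements: (12, 11, 12).
Therefore output = [(2, 4, 3), (12, 11, 12)].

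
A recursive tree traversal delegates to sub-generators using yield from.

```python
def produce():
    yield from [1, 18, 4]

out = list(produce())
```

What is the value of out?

Step 1: yield from delegates to the iterable, yielding each element.
Step 2: Collected values: [1, 18, 4].
Therefore out = [1, 18, 4].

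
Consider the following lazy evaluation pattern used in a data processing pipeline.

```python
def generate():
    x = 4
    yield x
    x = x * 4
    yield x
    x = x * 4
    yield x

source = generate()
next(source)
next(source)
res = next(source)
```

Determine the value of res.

Step 1: Trace through generator execution:
  Yield 1: x starts at 4, yield 4
  Yield 2: x = 4 * 4 = 16, yield 16
  Yield 3: x = 16 * 4 = 64, yield 64
Step 2: First next() gets 4, second next() gets the second value, third next() yields 64.
Therefore res = 64.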